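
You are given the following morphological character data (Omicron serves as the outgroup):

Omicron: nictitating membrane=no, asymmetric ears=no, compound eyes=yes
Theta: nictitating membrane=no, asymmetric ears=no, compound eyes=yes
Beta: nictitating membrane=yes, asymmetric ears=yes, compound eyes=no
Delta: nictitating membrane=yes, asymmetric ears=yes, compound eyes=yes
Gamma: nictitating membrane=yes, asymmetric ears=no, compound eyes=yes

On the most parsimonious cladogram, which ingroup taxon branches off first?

Theta

Character polarity is set by the outgroup: the derived state is whichever differs from the outgroup's state, so for compound eyes the derived state is 'no', and for the remaining characters it is 'yes'.
nictitating membrane: derived state 'yes' in Beta, Delta, and Gamma only — synapomorphy for {Beta, Delta, Gamma}.
asymmetric ears (derived state 'yes') is shared by Beta and Delta — a synapomorphy uniting that clade.
compound eyes (derived state 'no') is unique to Beta (autapomorphy; uninformative for grouping).
Most parsimonious ingroup topology: (Theta,((Beta,Delta),Gamma)).
Theta is sister to the clade containing all other ingroup taxa, so it is the earliest-diverging (most basal) ingroup lineage.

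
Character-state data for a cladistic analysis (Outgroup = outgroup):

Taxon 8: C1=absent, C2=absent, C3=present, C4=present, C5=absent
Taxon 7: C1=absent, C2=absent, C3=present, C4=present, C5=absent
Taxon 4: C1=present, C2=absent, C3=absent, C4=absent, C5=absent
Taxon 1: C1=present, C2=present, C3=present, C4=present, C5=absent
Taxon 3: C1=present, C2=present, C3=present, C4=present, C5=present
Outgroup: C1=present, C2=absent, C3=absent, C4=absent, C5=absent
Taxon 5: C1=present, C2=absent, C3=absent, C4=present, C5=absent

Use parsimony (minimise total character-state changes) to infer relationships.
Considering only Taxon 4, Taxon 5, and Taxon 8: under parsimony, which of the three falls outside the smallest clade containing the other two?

Taxon 4

Character polarity is set by the outgroup: the derived state is whichever differs from the outgroup's state, so for C1 the derived state is 'absent', and for the remaining characters it is 'present'.
C1: derived state 'absent' in Taxon 7 and Taxon 8 only — synapomorphy for {Taxon 7, Taxon 8}.
C2 (derived state 'present') is shared by Taxon 1 and Taxon 3 — a synapomorphy uniting that clade.
C3: derived state 'present' in Taxon 1, Taxon 3, Taxon 7, and Taxon 8 only — synapomorphy for {Taxon 1, Taxon 3, Taxon 7, Taxon 8}.
Only Taxon 1, Taxon 3, Taxon 5, Taxon 7, and Taxon 8 show the derived state 'present' for C4, supporting them as a clade.
C5: derived state 'present' in Taxon 3 only — an autapomorphy, so it tells us nothing about relationships among taxa.
Most parsimonious ingroup topology: ((((Taxon 1,Taxon 3),(Taxon 7,Taxon 8)),Taxon 5),Taxon 4).
Taxon 5 and Taxon 8 share a more recent common ancestor with each other than either does with Taxon 4, so Taxon 4 is the least closely related of the three.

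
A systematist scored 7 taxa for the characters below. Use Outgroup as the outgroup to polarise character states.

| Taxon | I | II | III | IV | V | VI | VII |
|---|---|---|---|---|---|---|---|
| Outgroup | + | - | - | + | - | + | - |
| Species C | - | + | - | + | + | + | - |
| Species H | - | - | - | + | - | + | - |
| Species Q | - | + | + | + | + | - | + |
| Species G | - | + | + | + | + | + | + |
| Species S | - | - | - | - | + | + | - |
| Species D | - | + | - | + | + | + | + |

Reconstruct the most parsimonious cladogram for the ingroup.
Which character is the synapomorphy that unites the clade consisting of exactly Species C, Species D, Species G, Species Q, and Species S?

V

Character polarity is set by the outgroup: the derived state is whichever differs from the outgroup's state, so for I, IV, VI the derived state is '-', and for the remaining characters it is '+'.
All ingroup taxa share the derived state '-' for I; it defines the ingroup but does not resolve relationships within it.
Only Species C, Species D, Species G, and Species Q show the derived state '+' for II, supporting them as a clade.
III (derived state '+') is shared by Species G and Species Q — a synapomorphy uniting that clade.
IV (derived state '-') is unique to Species S (autapomorphy; uninformative for grouping).
V (derived state '+') is shared by Species C, Species D, Species G, Species Q, and Species S — a synapomorphy uniting that clade.
VI: derived state '-' in Species Q only — an autapomorphy, so it tells us nothing about relationships among taxa.
Only Species D, Species G, and Species Q show the derived state '+' for VII, supporting them as a clade.
Most parsimonious ingroup topology: (((Species C,((Species Q,Species G),Species D)),Species S),Species H).
The clade {Species C, Species D, Species G, Species Q, Species S} is supported by V: its derived state '+' occurs in exactly those taxa and in no other taxon (including the outgroup).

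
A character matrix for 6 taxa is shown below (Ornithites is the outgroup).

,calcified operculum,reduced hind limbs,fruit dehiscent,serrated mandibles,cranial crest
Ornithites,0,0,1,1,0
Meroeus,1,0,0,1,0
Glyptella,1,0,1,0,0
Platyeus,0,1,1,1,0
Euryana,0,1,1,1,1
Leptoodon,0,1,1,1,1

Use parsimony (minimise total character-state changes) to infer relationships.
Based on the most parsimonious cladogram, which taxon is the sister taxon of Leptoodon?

Character polarity is set by the outgroup: the derived state is whichever differs from the outgroup's state, so for fruit dehiscent, serrated mandibles the derived state is '0', and for the remaining characters it is '1'.
calcified operculum (derived state '1') is shared by Glyptella and Meroeus — a synapomorphy uniting that clade.
reduced hind limbs: derived state '1' in Euryana, Leptoodon, and Platyeus only — synapomorphy for {Euryana, Leptoodon, Platyeus}.
fruit dehiscent: derived state '0' in Meroeus only — an autapomorphy, so it tells us nothing about relationships among taxa.
serrated mandibles: derived state '0' in Glyptella only — an autapomorphy, so it tells us nothing about relationships among taxa.
cranial crest (derived state '1') is shared by Euryana and Leptoodon — a synapomorphy uniting that clade.
Most parsimonious ingroup topology: ((Platyeus,(Leptoodon,Euryana)),(Glyptella,Meroeus)).
Leptoodon and Euryana form a cherry on this tree, so they are sister taxa.

Euryana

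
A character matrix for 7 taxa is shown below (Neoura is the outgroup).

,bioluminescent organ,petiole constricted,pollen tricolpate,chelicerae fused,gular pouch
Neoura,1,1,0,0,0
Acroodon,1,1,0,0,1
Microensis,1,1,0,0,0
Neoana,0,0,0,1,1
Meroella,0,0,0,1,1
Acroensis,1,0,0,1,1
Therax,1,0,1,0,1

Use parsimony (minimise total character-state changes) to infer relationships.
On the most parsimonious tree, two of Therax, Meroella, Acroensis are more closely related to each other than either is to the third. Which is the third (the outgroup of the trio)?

Character polarity is set by the outgroup: the derived state is whichever differs from the outgroup's state, so for bioluminescent organ, petiole constricted the derived state is '0', and for the remaining characters it is '1'.
Only Meroella and Neoana show the derived state '0' for bioluminescent organ, supporting them as a clade.
Only Acroensis, Meroella, Neoana, and Therax show the derived state '0' for petiole constricted, supporting them as a clade.
pollen tricolpate: derived state '1' in Therax only — an autapomorphy, so it tells us nothing about relationships among taxa.
Only Acroensis, Meroella, and Neoana show the derived state '1' for chelicerae fused, supporting them as a clade.
gular pouch (derived state '1') is shared by Acroensis, Acroodon, Meroella, Neoana, and Therax — a synapomorphy uniting that clade.
Most parsimonious ingroup topology: ((Acroodon,(((Meroella,Neoana),Acroensis),Therax)),Microensis).
Acroensis and Meroella share a more recent common ancestor with each other than either does with Therax, so Therax is the least closely related of the three.

Therax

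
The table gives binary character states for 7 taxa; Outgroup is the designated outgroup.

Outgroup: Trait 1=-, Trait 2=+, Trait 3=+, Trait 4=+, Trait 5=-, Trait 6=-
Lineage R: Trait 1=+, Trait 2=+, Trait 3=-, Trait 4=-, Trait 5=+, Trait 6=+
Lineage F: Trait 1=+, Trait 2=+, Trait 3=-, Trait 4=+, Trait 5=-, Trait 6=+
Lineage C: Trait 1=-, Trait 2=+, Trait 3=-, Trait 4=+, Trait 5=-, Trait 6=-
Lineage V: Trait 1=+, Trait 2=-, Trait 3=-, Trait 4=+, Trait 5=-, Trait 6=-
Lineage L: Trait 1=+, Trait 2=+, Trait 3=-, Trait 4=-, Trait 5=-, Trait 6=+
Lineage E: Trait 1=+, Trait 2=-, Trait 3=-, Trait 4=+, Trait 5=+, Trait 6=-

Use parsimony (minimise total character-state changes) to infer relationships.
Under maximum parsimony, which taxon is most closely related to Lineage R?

Character polarity is set by the outgroup: the derived state is whichever differs from the outgroup's state, so for Trait 2, Trait 3, Trait 4 the derived state is '-', and for the remaining characters it is '+'.
Only Lineage E, Lineage F, Lineage L, Lineage R, and Lineage V show the derived state '+' for Trait 1, supporting them as a clade.
Trait 2 (derived state '-') is shared by Lineage E and Lineage V — a synapomorphy uniting that clade.
All ingroup taxa share the derived state '-' for Trait 3; it defines the ingroup but does not resolve relationships within it.
Trait 4: derived state '-' in Lineage L and Lineage R only — synapomorphy for {Lineage L, Lineage R}.
Trait 5 (state '+') occurs in Lineage E and Lineage R but conflicts with the nesting implied by the other characters — most parsimoniously interpreted as homoplasy.
Trait 6 (derived state '+') is shared by Lineage F, Lineage L, and Lineage R — a synapomorphy uniting that clade.
Most parsimonious ingroup topology: ((((Lineage R,Lineage L),Lineage F),(Lineage V,Lineage E)),Lineage C).
Lineage R and Lineage L form a cherry on this tree, so they are sister taxa.

Lineage L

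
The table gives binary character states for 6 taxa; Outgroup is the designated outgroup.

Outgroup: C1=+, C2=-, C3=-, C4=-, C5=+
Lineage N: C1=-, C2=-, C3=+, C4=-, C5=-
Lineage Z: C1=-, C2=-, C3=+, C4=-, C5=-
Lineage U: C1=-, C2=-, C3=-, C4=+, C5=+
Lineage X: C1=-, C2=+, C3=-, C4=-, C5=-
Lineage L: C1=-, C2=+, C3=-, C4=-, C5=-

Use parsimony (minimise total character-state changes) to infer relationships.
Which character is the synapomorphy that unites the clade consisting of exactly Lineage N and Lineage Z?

Character polarity is set by the outgroup: the derived state is whichever differs from the outgroup's state, so for C1, C5 the derived state is '-', and for the remaining characters it is '+'.
All ingroup taxa share the derived state '-' for C1; it defines the ingroup but does not resolve relationships within it.
C2 (derived state '+') is shared by Lineage L and Lineage X — a synapomorphy uniting that clade.
C3 (derived state '+') is shared by Lineage N and Lineage Z — a synapomorphy uniting that clade.
C4 (derived state '+') is unique to Lineage U (autapomorphy; uninformative for grouping).
C5 (derived state '-') is shared by Lineage L, Lineage N, Lineage X, and Lineage Z — a synapomorphy uniting that clade.
Most parsimonious ingroup topology: (((Lineage N,Lineage Z),(Lineage X,Lineage L)),Lineage U).
The clade {Lineage N, Lineage Z} is supported by C3: its derived state '+' occurs in exactly those taxa and in no other taxon (including the outgroup).

C3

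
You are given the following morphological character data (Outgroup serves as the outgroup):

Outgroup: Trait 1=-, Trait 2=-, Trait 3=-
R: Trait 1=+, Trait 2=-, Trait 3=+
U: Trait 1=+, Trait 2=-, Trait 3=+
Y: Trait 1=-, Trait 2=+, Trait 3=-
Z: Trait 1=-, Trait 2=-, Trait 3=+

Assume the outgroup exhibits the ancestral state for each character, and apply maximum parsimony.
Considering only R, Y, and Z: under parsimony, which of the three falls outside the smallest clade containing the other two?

Y

The outgroup has state '-' for every character, so '+' is the derived state throughout.
Trait 1 (derived state '+') is shared by R and U — a synapomorphy uniting that clade.
Trait 2: derived state '+' in Y only — an autapomorphy, so it tells us nothing about relationships among taxa.
Trait 3 (derived state '+') is shared by R, U, and Z — a synapomorphy uniting that clade.
Most parsimonious ingroup topology: (((R,U),Z),Y).
R and Z share a more recent common ancestor with each other than either does with Y, so Y is the least closely related of the three.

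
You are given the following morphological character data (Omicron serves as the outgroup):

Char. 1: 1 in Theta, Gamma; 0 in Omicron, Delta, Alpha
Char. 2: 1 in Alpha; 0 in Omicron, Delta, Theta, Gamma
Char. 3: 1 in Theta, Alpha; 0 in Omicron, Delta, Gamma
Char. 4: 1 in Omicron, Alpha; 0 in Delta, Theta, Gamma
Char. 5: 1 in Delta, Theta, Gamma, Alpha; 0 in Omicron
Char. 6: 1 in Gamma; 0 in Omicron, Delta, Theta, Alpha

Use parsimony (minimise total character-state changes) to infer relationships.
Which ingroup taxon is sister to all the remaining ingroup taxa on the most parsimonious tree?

Alpha

Character polarity is set by the outgroup: the derived state is whichever differs from the outgroup's state, so for Char. 4 the derived state is '0', and for the remaining characters it is '1'.
Char. 1: derived state '1' in Gamma and Theta only — synapomorphy for {Gamma, Theta}.
Char. 2: derived state '1' in Alpha only — an autapomorphy, so it tells us nothing about relationships among taxa.
Char. 3 groups Alpha and Theta, which is incompatible with the clades supported by the remaining characters; treating it as convergent (homoplasy) costs fewer steps than any alternative tree.
Only Delta, Gamma, and Theta show the derived state '0' for Char. 4, supporting them as a clade.
All ingroup taxa share the derived state '1' for Char. 5; it defines the ingroup but does not resolve relationships within it.
Char. 6: derived state '1' in Gamma only — an autapomorphy, so it tells us nothing about relationships among taxa.
Most parsimonious ingroup topology: ((Delta,(Theta,Gamma)),Alpha).
Alpha is sister to the clade containing all other ingroup taxa, so it is the earliest-diverging (most basal) ingroup lineage.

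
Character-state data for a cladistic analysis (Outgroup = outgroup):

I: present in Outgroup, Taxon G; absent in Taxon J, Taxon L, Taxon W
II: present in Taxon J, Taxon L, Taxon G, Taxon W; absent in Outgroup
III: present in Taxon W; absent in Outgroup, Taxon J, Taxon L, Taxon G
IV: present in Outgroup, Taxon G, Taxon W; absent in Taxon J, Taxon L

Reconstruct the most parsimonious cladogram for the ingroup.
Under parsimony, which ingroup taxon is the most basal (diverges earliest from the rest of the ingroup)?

Taxon G

Character polarity is set by the outgroup: the derived state is whichever differs from the outgroup's state, so for I, IV the derived state is 'absent', and for the remaining characters it is 'present'.
Only Taxon J, Taxon L, and Taxon W show the derived state 'absent' for I, supporting them as a clade.
II (derived state 'present') is shared by all ingroup taxa — unites the whole ingroup.
III: derived state 'present' in Taxon W only — an autapomorphy, so it tells us nothing about relationships among taxa.
IV: derived state 'absent' in Taxon J and Taxon L only — synapomorphy for {Taxon J, Taxon L}.
Most parsimonious ingroup topology: (((Taxon J,Taxon L),Taxon W),Taxon G).
Taxon G is sister to the clade containing all other ingroup taxa, so it is the earliest-diverging (most basal) ingroup lineage.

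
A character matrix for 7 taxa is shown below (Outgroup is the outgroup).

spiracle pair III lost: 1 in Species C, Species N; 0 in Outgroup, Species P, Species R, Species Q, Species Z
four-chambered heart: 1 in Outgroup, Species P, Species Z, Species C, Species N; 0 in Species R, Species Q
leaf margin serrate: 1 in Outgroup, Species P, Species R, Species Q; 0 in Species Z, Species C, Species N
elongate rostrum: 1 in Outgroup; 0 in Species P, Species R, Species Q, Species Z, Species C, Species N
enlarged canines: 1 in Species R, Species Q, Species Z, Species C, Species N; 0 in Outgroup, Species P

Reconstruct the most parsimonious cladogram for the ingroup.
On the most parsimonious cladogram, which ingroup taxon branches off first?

Character polarity is set by the outgroup: the derived state is whichever differs from the outgroup's state, so for four-chambered heart, leaf margin serrate, elongate rostrum the derived state is '0', and for the remaining characters it is '1'.
Only Species C and Species N show the derived state '1' for spiracle pair III lost, supporting them as a clade.
four-chambered heart: derived state '0' in Species Q and Species R only — synapomorphy for {Species Q, Species R}.
leaf margin serrate: derived state '0' in Species C, Species N, and Species Z only — synapomorphy for {Species C, Species N, Species Z}.
elongate rostrum (derived state '0') is shared by all ingroup taxa — unites the whole ingroup.
Only Species C, Species N, Species Q, Species R, and Species Z show the derived state '1' for enlarged canines, supporting them as a clade.
Most parsimonious ingroup topology: (Species P,((Species R,Species Q),(Species Z,(Species C,Species N)))).
Species P is sister to the clade containing all other ingroup taxa, so it is the earliest-diverging (most basal) ingroup lineage.

Species P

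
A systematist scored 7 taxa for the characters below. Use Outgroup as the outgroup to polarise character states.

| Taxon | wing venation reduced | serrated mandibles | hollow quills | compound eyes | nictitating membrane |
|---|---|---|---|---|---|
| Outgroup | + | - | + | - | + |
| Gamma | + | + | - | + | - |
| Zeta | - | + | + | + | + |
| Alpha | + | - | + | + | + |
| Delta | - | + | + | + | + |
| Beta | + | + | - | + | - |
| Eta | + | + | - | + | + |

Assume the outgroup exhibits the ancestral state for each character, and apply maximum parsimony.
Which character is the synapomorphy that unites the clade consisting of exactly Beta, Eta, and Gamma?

hollow quills

Character polarity is set by the outgroup: the derived state is whichever differs from the outgroup's state, so for wing venation reduced, hollow quills, nictitating membrane the derived state is '-', and for the remaining characters it is '+'.
Only Delta and Zeta show the derived state '-' for wing venation reduced, supporting them as a clade.
serrated mandibles (derived state '+') is shared by Beta, Delta, Eta, Gamma, and Zeta — a synapomorphy uniting that clade.
hollow quills: derived state '-' in Beta, Eta, and Gamma only — synapomorphy for {Beta, Eta, Gamma}.
All ingroup taxa share the derived state '+' for compound eyes; it defines the ingroup but does not resolve relationships within it.
Only Beta and Gamma show the derived state '-' for nictitating membrane, supporting them as a clade.
Most parsimonious ingroup topology: ((((Gamma,Beta),Eta),(Zeta,Delta)),Alpha).
The clade {Beta, Eta, Gamma} is supported by hollow quills: its derived state '-' occurs in exactly those taxa and in no other taxon (including the outgroup).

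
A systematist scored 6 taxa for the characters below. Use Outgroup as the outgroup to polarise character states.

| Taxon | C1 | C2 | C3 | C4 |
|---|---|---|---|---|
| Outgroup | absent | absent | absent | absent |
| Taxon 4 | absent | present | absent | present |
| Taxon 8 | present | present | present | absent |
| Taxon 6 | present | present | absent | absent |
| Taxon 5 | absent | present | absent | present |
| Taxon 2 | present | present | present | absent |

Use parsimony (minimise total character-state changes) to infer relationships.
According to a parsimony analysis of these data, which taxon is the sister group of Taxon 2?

Taxon 8

The outgroup has state 'absent' for every character, so 'present' is the derived state throughout.
Only Taxon 2, Taxon 6, and Taxon 8 show the derived state 'present' for C1, supporting them as a clade.
All ingroup taxa share the derived state 'present' for C2; it defines the ingroup but does not resolve relationships within it.
Only Taxon 2 and Taxon 8 show the derived state 'present' for C3, supporting them as a clade.
C4 (derived state 'present') is shared by Taxon 4 and Taxon 5 — a synapomorphy uniting that clade.
Most parsimonious ingroup topology: ((Taxon 4,Taxon 5),((Taxon 8,Taxon 2),Taxon 6)).
Taxon 2 and Taxon 8 form a cherry on this tree, so they are sister taxa.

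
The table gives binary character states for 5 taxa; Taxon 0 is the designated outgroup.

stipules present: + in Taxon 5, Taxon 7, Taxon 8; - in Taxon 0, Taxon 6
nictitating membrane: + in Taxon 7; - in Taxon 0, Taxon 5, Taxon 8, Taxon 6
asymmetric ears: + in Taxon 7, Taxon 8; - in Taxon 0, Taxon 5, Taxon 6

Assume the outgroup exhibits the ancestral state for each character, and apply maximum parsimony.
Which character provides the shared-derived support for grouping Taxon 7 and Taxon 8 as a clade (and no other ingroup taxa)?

The outgroup has state '-' for every character, so '+' is the derived state throughout.
Only Taxon 5, Taxon 7, and Taxon 8 show the derived state '+' for stipules present, supporting them as a clade.
nictitating membrane: derived state '+' in Taxon 7 only — an autapomorphy, so it tells us nothing about relationships among taxa.
Only Taxon 7 and Taxon 8 show the derived state '+' for asymmetric ears, supporting them as a clade.
Most parsimonious ingroup topology: ((Taxon 5,(Taxon 7,Taxon 8)),Taxon 6).
The clade {Taxon 7, Taxon 8} is supported by asymmetric ears: its derived state '+' occurs in exactly those taxa and in no other taxon (including the outgroup).

asymmetric ears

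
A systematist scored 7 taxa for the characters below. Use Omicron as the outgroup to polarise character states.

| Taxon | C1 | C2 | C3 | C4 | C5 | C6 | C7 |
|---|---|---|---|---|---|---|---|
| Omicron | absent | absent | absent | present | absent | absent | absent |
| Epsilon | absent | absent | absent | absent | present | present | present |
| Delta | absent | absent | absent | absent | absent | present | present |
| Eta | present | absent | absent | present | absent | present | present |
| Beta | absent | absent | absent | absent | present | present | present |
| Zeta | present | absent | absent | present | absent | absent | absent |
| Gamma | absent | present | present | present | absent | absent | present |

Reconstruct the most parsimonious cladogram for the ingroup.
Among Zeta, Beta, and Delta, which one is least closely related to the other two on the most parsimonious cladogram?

Zeta

Character polarity is set by the outgroup: the derived state is whichever differs from the outgroup's state, so for C4 the derived state is 'absent', and for the remaining characters it is 'present'.
C1 groups Eta and Zeta, which is incompatible with the clades supported by the remaining characters; treating it as convergent (homoplasy) costs fewer steps than any alternative tree.
C2: derived state 'present' in Gamma only — an autapomorphy, so it tells us nothing about relationships among taxa.
C3 (derived state 'present') is unique to Gamma (autapomorphy; uninformative for grouping).
C4 (derived state 'absent') is shared by Beta, Delta, and Epsilon — a synapomorphy uniting that clade.
C5 (derived state 'present') is shared by Beta and Epsilon — a synapomorphy uniting that clade.
C6: derived state 'present' in Beta, Delta, Epsilon, and Eta only — synapomorphy for {Beta, Delta, Epsilon, Eta}.
Only Beta, Delta, Epsilon, Eta, and Gamma show the derived state 'present' for C7, supporting them as a clade.
Most parsimonious ingroup topology: (((((Epsilon,Beta),Delta),Eta),Gamma),Zeta).
Beta and Delta share a more recent common ancestor with each other than either does with Zeta, so Zeta is the least closely related of the three.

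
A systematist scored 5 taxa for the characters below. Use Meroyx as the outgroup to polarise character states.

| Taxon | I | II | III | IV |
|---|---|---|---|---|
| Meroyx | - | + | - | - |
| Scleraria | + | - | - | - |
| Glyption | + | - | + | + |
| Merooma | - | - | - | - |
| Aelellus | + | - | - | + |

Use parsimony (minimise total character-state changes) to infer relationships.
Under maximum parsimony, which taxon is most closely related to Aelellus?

Character polarity is set by the outgroup: the derived state is whichever differs from the outgroup's state, so for II the derived state is '-', and for the remaining characters it is '+'.
I: derived state '+' in Aelellus, Glyption, and Scleraria only — synapomorphy for {Aelellus, Glyption, Scleraria}.
All ingroup taxa share the derived state '-' for II; it defines the ingroup but does not resolve relationships within it.
III (derived state '+') is unique to Glyption (autapomorphy; uninformative for grouping).
IV: derived state '+' in Aelellus and Glyption only — synapomorphy for {Aelellus, Glyption}.
Most parsimonious ingroup topology: ((Scleraria,(Glyption,Aelellus)),Merooma).
Aelellus and Glyption form a cherry on this tree, so they are sister taxa.

Glyption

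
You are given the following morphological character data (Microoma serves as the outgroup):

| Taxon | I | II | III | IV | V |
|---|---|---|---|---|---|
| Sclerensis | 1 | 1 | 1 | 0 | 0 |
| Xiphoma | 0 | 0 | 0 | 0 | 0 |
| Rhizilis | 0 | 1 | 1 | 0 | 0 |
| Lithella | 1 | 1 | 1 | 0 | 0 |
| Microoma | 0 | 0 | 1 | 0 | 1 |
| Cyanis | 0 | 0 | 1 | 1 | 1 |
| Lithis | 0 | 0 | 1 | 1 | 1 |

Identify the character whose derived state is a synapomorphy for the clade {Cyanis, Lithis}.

IV

Character polarity is set by the outgroup: the derived state is whichever differs from the outgroup's state, so for III, V the derived state is '0', and for the remaining characters it is '1'.
Only Lithella and Sclerensis show the derived state '1' for I, supporting them as a clade.
Only Lithella, Rhizilis, and Sclerensis show the derived state '1' for II, supporting them as a clade.
III (derived state '0') is unique to Xiphoma (autapomorphy; uninformative for grouping).
IV (derived state '1') is shared by Cyanis and Lithis — a synapomorphy uniting that clade.
Only Lithella, Rhizilis, Sclerensis, and Xiphoma show the derived state '0' for V, supporting them as a clade.
Most parsimonious ingroup topology: ((((Lithella,Sclerensis),Rhizilis),Xiphoma),(Cyanis,Lithis)).
The clade {Cyanis, Lithis} is supported by IV: its derived state '1' occurs in exactly those taxa and in no other taxon (including the outgroup).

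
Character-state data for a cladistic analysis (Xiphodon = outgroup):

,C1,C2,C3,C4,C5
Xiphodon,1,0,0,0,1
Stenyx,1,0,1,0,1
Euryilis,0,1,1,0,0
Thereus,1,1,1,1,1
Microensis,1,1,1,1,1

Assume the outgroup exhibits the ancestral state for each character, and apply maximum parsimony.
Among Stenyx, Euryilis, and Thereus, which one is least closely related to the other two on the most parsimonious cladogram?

Stenyx

Character polarity is set by the outgroup: the derived state is whichever differs from the outgroup's state, so for C1, C5 the derived state is '0', and for the remaining characters it is '1'.
C1: derived state '0' in Euryilis only — an autapomorphy, so it tells us nothing about relationships among taxa.
Only Euryilis, Microensis, and Thereus show the derived state '1' for C2, supporting them as a clade.
C3 (derived state '1') is shared by all ingroup taxa — unites the whole ingroup.
Only Microensis and Thereus show the derived state '1' for C4, supporting them as a clade.
C5 (derived state '0') is unique to Euryilis (autapomorphy; uninformative for grouping).
Most parsimonious ingroup topology: (Stenyx,(Euryilis,(Thereus,Microensis))).
Thereus and Euryilis share a more recent common ancestor with each other than either does with Stenyx, so Stenyx is the least closely related of the three.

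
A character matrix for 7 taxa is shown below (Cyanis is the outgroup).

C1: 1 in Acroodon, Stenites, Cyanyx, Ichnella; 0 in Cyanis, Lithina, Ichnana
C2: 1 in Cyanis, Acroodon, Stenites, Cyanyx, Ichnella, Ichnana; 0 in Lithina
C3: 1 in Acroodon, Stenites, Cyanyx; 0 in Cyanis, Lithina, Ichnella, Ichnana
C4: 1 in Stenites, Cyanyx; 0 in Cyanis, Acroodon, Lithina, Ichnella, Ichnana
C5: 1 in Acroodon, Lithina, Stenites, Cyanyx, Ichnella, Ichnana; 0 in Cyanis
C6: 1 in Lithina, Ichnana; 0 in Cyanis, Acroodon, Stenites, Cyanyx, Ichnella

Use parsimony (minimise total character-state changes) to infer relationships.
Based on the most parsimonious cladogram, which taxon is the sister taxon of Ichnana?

Character polarity is set by the outgroup: the derived state is whichever differs from the outgroup's state, so for C2 the derived state is '0', and for the remaining characters it is '1'.
C1: derived state '1' in Acroodon, Cyanyx, Ichnella, and Stenites only — synapomorphy for {Acroodon, Cyanyx, Ichnella, Stenites}.
C2 (derived state '0') is unique to Lithina (autapomorphy; uninformative for grouping).
C3: derived state '1' in Acroodon, Cyanyx, and Stenites only — synapomorphy for {Acroodon, Cyanyx, Stenites}.
C4: derived state '1' in Cyanyx and Stenites only — synapomorphy for {Cyanyx, Stenites}.
C5 (derived state '1') is shared by all ingroup taxa — unites the whole ingroup.
C6 (derived state '1') is shared by Ichnana and Lithina — a synapomorphy uniting that clade.
Most parsimonious ingroup topology: (((Acroodon,(Stenites,Cyanyx)),Ichnella),(Lithina,Ichnana)).
Ichnana and Lithina form a cherry on this tree, so they are sister taxa.

Lithina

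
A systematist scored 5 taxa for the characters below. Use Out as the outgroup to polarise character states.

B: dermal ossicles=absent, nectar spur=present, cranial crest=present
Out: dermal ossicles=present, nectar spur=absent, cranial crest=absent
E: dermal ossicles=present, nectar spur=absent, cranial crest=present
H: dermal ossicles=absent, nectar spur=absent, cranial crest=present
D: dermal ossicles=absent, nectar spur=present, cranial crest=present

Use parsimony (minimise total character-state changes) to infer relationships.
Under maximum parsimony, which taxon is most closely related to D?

Character polarity is set by the outgroup: the derived state is whichever differs from the outgroup's state, so for dermal ossicles the derived state is 'absent', and for the remaining characters it is 'present'.
Only B, D, and H show the derived state 'absent' for dermal ossicles, supporting them as a clade.
Only B and D show the derived state 'present' for nectar spur, supporting them as a clade.
cranial crest (derived state 'present') is shared by all ingroup taxa — unites the whole ingroup.
Most parsimonious ingroup topology: (((D,B),H),E).
D and B form a cherry on this tree, so they are sister taxa.

B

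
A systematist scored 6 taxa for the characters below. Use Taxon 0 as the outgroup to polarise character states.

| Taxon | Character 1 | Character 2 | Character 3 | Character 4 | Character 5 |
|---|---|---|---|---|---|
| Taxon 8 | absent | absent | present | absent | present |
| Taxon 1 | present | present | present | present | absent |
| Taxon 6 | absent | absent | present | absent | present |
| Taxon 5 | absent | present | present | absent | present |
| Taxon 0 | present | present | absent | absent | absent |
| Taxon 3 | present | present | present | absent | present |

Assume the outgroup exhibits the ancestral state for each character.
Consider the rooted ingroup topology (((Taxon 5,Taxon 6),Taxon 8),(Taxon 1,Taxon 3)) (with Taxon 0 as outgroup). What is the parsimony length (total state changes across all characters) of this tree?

7

Map each character onto (((Taxon 5,Taxon 6),Taxon 8),(Taxon 1,Taxon 3)) (rooted by Taxon 0) and count the minimum state changes it requires (Fitch parsimony):
Character 1: 1; Character 2: 2; Character 3: 1; Character 4: 1; Character 5: 2.
Total tree length = 7.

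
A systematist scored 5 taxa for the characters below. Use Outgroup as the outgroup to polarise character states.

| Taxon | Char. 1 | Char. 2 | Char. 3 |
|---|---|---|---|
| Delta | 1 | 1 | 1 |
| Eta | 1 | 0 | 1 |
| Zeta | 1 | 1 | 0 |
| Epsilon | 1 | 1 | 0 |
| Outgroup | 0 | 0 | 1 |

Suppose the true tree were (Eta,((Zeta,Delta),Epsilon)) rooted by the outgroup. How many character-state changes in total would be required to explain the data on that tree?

4

Map each character onto (Eta,((Zeta,Delta),Epsilon)) (rooted by Outgroup) and count the minimum state changes it requires (Fitch parsimony):
Char. 1: 1; Char. 2: 1; Char. 3: 2.
Total tree length = 4.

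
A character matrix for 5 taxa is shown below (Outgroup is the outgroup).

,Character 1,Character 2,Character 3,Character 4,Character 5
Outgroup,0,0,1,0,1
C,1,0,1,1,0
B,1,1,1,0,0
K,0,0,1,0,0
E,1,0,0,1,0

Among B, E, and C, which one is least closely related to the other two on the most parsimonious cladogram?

Character polarity is set by the outgroup: the derived state is whichever differs from the outgroup's state, so for Character 3, Character 5 the derived state is '0', and for the remaining characters it is '1'.
Only B, C, and E show the derived state '1' for Character 1, supporting them as a clade.
Character 2 (derived state '1') is unique to B (autapomorphy; uninformative for grouping).
Character 3: derived state '0' in E only — an autapomorphy, so it tells us nothing about relationships among taxa.
Only C and E show the derived state '1' for Character 4, supporting them as a clade.
All ingroup taxa share the derived state '0' for Character 5; it defines the ingroup but does not resolve relationships within it.
Most parsimonious ingroup topology: (((C,E),B),K).
E and C share a more recent common ancestor with each other than either does with B, so B is the least closely related of the three.

B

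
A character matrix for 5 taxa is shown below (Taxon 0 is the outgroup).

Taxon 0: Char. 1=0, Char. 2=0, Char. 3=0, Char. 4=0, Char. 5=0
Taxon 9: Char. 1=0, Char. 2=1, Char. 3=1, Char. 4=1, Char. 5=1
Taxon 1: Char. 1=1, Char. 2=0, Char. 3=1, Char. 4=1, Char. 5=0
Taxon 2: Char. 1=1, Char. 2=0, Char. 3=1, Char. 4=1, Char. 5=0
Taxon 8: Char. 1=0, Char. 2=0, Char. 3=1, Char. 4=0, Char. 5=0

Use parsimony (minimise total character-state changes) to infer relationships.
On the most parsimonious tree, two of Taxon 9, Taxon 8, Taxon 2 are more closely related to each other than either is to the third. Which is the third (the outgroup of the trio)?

The outgroup has state '0' for every character, so '1' is the derived state throughout.
Char. 1: derived state '1' in Taxon 1 and Taxon 2 only — synapomorphy for {Taxon 1, Taxon 2}.
Char. 2 (derived state '1') is unique to Taxon 9 (autapomorphy; uninformative for grouping).
Char. 3 (derived state '1') is shared by all ingroup taxa — unites the whole ingroup.
Only Taxon 1, Taxon 2, and Taxon 9 show the derived state '1' for Char. 4, supporting them as a clade.
Char. 5 (derived state '1') is unique to Taxon 9 (autapomorphy; uninformative for grouping).
Most parsimonious ingroup topology: ((Taxon 9,(Taxon 1,Taxon 2)),Taxon 8).
Taxon 2 and Taxon 9 share a more recent common ancestor with each other than either does with Taxon 8, so Taxon 8 is the least closely related of the three.

Taxon 8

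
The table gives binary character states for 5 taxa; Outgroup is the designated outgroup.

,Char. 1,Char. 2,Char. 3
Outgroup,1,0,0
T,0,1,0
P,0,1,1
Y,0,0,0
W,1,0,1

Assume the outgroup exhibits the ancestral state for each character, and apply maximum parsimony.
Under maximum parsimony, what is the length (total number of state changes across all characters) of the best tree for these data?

4

Character polarity is set by the outgroup: the derived state is whichever differs from the outgroup's state, so for Char. 1 the derived state is '0', and for the remaining characters it is '1'.
Char. 1: derived state '0' in P, T, and Y only — synapomorphy for {P, T, Y}.
Only P and T show the derived state '1' for Char. 2, supporting them as a clade.
Char. 3 (state '1') occurs in P and W but conflicts with the nesting implied by the other characters — most parsimoniously interpreted as homoplasy.
Most parsimonious ingroup topology: (((T,P),Y),W).
Changes per character on this tree: Char. 1: 1; Char. 2: 1; Char. 3: 2.
Total = 4.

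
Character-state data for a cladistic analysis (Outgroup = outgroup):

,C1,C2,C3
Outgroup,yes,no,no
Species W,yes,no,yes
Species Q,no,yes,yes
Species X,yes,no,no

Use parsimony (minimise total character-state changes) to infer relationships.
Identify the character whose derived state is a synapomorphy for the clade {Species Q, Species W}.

Character polarity is set by the outgroup: the derived state is whichever differs from the outgroup's state, so for C1 the derived state is 'no', and for the remaining characters it is 'yes'.
C1: derived state 'no' in Species Q only — an autapomorphy, so it tells us nothing about relationships among taxa.
C2: derived state 'yes' in Species Q only — an autapomorphy, so it tells us nothing about relationships among taxa.
C3: derived state 'yes' in Species Q and Species W only — synapomorphy for {Species Q, Species W}.
Most parsimonious ingroup topology: ((Species W,Species Q),Species X).
The clade {Species Q, Species W} is supported by C3: its derived state 'yes' occurs in exactly those taxa and in no other taxon (including the outgroup).

C3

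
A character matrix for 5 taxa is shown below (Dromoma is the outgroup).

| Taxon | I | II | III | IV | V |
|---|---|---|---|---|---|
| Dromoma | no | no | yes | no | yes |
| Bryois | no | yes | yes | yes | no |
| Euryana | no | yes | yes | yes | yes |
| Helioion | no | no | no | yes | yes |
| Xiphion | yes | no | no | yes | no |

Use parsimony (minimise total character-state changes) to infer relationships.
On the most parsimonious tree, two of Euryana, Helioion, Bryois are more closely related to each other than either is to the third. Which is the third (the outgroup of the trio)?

Character polarity is set by the outgroup: the derived state is whichever differs from the outgroup's state, so for III, V the derived state is 'no', and for the remaining characters it is 'yes'.
I: derived state 'yes' in Xiphion only — an autapomorphy, so it tells us nothing about relationships among taxa.
II (derived state 'yes') is shared by Bryois and Euryana — a synapomorphy uniting that clade.
Only Helioion and Xiphion show the derived state 'no' for III, supporting them as a clade.
IV (derived state 'yes') is shared by all ingroup taxa — unites the whole ingroup.
V groups Bryois and Xiphion, which is incompatible with the clades supported by the remaining characters; treating it as convergent (homoplasy) costs fewer steps than any alternative tree.
Most parsimonious ingroup topology: ((Bryois,Euryana),(Helioion,Xiphion)).
Bryois and Euryana share a more recent common ancestor with each other than either does with Helioion, so Helioion is the least closely related of the three.

Helioion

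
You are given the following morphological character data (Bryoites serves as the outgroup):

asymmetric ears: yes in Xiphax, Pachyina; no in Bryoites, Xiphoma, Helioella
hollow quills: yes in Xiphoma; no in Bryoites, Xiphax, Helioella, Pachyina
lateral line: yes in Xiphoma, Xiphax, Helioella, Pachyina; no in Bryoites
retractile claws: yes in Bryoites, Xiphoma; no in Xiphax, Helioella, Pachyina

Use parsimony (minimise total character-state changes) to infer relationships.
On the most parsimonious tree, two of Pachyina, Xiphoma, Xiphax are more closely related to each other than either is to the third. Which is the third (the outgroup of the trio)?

Xiphoma

Character polarity is set by the outgroup: the derived state is whichever differs from the outgroup's state, so for retractile claws the derived state is 'no', and for the remaining characters it is 'yes'.
asymmetric ears: derived state 'yes' in Pachyina and Xiphax only — synapomorphy for {Pachyina, Xiphax}.
hollow quills (derived state 'yes') is unique to Xiphoma (autapomorphy; uninformative for grouping).
lateral line (derived state 'yes') is shared by all ingroup taxa — unites the whole ingroup.
retractile claws: derived state 'no' in Helioella, Pachyina, and Xiphax only — synapomorphy for {Helioella, Pachyina, Xiphax}.
Most parsimonious ingroup topology: (Xiphoma,((Xiphax,Pachyina),Helioella)).
Xiphax and Pachyina share a more recent common ancestor with each other than either does with Xiphoma, so Xiphoma is the least closely related of the three.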